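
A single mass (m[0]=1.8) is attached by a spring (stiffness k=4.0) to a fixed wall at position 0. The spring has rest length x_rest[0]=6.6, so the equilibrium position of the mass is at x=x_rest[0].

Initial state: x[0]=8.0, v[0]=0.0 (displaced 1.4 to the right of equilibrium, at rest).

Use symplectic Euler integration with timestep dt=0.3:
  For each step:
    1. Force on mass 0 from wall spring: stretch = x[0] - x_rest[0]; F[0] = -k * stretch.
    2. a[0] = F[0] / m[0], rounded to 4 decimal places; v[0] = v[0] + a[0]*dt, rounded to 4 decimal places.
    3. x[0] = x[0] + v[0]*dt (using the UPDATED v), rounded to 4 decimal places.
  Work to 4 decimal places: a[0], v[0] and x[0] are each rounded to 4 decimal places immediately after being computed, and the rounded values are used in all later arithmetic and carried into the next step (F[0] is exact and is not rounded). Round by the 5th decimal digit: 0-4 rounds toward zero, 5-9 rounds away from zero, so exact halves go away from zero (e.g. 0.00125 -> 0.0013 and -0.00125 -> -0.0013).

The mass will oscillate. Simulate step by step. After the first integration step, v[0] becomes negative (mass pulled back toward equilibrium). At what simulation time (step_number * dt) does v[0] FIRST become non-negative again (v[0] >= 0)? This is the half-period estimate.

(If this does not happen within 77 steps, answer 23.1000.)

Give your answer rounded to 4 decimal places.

Answer: 2.1000

Derivation:
Step 0: x=[8.0000] v=[0.0000]
Step 1: x=[7.7200] v=[-0.9333]
Step 2: x=[7.2160] v=[-1.6800]
Step 3: x=[6.5888] v=[-2.0907]
Step 4: x=[5.9638] v=[-2.0832]
Step 5: x=[5.4661] v=[-1.6591]
Step 6: x=[5.1951] v=[-0.9032]
Step 7: x=[5.2051] v=[0.0334]
First v>=0 after going negative at step 7, time=2.1000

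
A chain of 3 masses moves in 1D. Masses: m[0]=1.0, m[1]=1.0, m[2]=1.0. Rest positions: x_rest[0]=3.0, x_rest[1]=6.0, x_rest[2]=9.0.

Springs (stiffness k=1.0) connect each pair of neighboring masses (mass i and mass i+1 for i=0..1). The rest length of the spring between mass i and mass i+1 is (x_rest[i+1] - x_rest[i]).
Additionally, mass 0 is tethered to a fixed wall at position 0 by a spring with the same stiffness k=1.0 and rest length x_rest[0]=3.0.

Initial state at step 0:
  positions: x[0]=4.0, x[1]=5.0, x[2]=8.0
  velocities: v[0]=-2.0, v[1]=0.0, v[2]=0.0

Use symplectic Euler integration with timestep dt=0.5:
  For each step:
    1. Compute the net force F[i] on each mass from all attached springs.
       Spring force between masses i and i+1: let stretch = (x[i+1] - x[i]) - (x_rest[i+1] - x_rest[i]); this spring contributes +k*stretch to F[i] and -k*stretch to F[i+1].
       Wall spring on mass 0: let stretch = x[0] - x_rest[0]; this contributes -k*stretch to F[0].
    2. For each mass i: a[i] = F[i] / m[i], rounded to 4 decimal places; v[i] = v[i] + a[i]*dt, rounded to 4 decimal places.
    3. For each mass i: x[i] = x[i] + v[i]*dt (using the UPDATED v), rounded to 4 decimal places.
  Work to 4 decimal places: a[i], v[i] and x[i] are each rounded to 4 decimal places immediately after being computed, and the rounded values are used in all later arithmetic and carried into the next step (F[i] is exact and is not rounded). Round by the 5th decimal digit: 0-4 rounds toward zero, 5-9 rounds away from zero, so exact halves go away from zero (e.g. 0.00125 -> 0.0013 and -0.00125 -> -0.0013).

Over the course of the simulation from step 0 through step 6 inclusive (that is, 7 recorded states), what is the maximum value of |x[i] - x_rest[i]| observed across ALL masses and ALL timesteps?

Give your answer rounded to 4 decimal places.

Answer: 2.6719

Derivation:
Step 0: x=[4.0000 5.0000 8.0000] v=[-2.0000 0.0000 0.0000]
Step 1: x=[2.2500 5.5000 8.0000] v=[-3.5000 1.0000 0.0000]
Step 2: x=[0.7500 5.8125 8.1250] v=[-3.0000 0.6250 0.2500]
Step 3: x=[0.3281 5.4375 8.4219] v=[-0.8438 -0.7500 0.5938]
Step 4: x=[1.1016 4.5313 8.7227] v=[1.5469 -1.8125 0.6016]
Step 5: x=[2.4571 3.8155 8.7257] v=[2.7110 -1.4317 0.0059]
Step 6: x=[3.5380 3.9876 8.2511] v=[2.1617 0.3442 -0.9492]
Max displacement = 2.6719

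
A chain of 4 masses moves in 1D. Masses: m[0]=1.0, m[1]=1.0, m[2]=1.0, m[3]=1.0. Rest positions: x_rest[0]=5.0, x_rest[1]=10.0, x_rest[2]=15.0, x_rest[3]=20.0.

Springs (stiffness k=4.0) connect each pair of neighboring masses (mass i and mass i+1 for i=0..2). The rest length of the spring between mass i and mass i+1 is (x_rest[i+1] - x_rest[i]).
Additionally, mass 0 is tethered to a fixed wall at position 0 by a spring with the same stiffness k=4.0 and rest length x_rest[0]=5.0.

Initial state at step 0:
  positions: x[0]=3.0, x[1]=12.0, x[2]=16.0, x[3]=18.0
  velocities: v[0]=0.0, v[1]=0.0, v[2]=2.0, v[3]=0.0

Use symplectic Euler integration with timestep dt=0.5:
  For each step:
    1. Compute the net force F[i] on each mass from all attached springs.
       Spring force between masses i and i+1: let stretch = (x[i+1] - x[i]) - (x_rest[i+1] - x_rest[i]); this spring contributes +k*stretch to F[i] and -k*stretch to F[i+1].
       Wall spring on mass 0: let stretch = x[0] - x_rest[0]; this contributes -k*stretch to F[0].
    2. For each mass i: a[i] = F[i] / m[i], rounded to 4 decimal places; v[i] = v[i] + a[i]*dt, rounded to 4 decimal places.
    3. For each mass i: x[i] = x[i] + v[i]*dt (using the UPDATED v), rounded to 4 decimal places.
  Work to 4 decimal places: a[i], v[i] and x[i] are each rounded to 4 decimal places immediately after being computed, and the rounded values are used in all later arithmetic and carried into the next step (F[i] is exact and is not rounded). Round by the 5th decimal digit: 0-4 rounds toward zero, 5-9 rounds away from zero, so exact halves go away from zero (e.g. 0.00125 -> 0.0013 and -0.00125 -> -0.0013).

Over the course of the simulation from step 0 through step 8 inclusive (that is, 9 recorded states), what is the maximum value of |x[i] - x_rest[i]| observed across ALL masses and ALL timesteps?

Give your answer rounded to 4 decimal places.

Step 0: x=[3.0000 12.0000 16.0000 18.0000] v=[0.0000 0.0000 2.0000 0.0000]
Step 1: x=[9.0000 7.0000 15.0000 21.0000] v=[12.0000 -10.0000 -2.0000 6.0000]
Step 2: x=[4.0000 12.0000 12.0000 23.0000] v=[-10.0000 10.0000 -6.0000 4.0000]
Step 3: x=[3.0000 9.0000 20.0000 19.0000] v=[-2.0000 -6.0000 16.0000 -8.0000]
Step 4: x=[5.0000 11.0000 16.0000 21.0000] v=[4.0000 4.0000 -8.0000 4.0000]
Step 5: x=[8.0000 12.0000 12.0000 23.0000] v=[6.0000 2.0000 -8.0000 4.0000]
Step 6: x=[7.0000 9.0000 19.0000 19.0000] v=[-2.0000 -6.0000 14.0000 -8.0000]
Step 7: x=[1.0000 14.0000 16.0000 20.0000] v=[-12.0000 10.0000 -6.0000 2.0000]
Step 8: x=[7.0000 8.0000 15.0000 22.0000] v=[12.0000 -12.0000 -2.0000 4.0000]
Max displacement = 5.0000

Answer: 5.0000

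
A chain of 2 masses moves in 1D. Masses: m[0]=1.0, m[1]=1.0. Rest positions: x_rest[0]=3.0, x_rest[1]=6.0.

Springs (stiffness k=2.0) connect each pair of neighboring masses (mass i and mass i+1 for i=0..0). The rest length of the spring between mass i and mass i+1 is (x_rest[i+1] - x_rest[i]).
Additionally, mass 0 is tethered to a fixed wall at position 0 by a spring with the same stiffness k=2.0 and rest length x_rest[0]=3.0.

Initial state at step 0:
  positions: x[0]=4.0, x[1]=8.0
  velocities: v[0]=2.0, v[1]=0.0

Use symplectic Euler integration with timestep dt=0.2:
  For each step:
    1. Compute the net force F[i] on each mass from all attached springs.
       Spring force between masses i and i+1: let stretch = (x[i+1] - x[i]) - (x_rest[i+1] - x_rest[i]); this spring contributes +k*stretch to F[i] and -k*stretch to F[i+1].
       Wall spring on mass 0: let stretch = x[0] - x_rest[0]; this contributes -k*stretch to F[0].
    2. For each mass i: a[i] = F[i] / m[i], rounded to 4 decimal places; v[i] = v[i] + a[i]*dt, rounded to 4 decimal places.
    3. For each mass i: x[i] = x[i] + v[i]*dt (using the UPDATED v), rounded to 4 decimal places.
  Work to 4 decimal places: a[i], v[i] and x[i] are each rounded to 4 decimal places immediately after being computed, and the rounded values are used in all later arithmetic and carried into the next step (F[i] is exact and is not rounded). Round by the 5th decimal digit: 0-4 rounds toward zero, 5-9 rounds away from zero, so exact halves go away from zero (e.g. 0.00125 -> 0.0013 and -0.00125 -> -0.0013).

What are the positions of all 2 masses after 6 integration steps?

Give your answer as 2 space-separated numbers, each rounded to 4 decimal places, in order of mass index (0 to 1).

Step 0: x=[4.0000 8.0000] v=[2.0000 0.0000]
Step 1: x=[4.4000 7.9200] v=[2.0000 -0.4000]
Step 2: x=[4.7296 7.7984] v=[1.6480 -0.6080]
Step 3: x=[4.9263 7.6713] v=[0.9837 -0.6355]
Step 4: x=[4.9485 7.5646] v=[0.1112 -0.5335]
Step 5: x=[4.7841 7.4886] v=[-0.8218 -0.3799]
Step 6: x=[4.4534 7.4363] v=[-1.6536 -0.2617]

Answer: 4.4534 7.4363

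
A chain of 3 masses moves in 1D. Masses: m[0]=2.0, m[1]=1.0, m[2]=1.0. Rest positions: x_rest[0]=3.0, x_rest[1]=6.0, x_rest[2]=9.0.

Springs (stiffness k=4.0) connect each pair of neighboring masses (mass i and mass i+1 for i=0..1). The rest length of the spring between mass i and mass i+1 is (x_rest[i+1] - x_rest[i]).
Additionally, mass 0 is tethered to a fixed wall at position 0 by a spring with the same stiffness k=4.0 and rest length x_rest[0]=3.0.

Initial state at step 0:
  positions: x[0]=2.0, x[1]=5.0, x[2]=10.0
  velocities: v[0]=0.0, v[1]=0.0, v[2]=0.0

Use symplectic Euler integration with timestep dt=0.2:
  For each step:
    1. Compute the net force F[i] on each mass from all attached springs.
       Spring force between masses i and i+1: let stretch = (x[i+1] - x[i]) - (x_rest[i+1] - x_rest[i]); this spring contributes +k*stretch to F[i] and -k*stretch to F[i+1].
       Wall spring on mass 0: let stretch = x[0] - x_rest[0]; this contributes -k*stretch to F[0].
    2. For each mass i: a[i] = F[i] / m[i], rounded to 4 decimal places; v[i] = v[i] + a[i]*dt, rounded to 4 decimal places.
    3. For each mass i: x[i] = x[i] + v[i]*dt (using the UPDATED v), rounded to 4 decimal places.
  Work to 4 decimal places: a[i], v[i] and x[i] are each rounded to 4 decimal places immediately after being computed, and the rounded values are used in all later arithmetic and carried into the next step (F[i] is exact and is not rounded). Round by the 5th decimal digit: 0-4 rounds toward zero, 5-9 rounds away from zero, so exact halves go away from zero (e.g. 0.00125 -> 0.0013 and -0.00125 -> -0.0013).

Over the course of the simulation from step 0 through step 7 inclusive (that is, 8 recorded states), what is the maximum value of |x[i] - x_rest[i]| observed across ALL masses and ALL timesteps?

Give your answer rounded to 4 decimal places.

Answer: 1.1653

Derivation:
Step 0: x=[2.0000 5.0000 10.0000] v=[0.0000 0.0000 0.0000]
Step 1: x=[2.0800 5.3200 9.6800] v=[0.4000 1.6000 -1.6000]
Step 2: x=[2.2528 5.8192 9.1424] v=[0.8640 2.4960 -2.6880]
Step 3: x=[2.5307 6.2795 8.5531] v=[1.3894 2.3014 -2.9466]
Step 4: x=[2.9060 6.5037 8.0800] v=[1.8766 1.1212 -2.3655]
Step 5: x=[3.3367 6.4045 7.8347] v=[2.1533 -0.4959 -1.2265]
Step 6: x=[3.7458 6.0433 7.8406] v=[2.0457 -1.8060 0.0293]
Step 7: x=[4.0391 5.6021 8.0389] v=[1.4664 -2.2062 0.9915]
Max displacement = 1.1653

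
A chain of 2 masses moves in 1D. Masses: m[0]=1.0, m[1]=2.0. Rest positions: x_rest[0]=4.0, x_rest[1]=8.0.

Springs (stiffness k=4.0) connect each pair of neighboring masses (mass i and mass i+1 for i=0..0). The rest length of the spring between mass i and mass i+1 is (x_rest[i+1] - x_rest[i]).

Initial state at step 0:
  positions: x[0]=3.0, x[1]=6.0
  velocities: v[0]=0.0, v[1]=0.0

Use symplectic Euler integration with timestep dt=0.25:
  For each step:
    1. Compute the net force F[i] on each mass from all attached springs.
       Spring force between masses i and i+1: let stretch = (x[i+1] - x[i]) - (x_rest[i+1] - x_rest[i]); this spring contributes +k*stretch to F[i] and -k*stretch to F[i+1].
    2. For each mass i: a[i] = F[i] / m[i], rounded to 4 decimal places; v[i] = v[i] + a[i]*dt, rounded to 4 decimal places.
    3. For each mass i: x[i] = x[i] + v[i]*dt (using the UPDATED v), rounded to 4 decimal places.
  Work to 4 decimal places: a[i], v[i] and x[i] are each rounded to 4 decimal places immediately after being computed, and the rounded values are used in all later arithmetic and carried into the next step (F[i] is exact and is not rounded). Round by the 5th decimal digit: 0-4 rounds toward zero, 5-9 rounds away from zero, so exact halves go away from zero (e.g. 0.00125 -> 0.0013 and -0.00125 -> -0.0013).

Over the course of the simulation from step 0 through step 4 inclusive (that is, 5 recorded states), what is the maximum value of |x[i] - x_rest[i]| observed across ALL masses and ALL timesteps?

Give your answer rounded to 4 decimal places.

Answer: 2.3267

Derivation:
Step 0: x=[3.0000 6.0000] v=[0.0000 0.0000]
Step 1: x=[2.7500 6.1250] v=[-1.0000 0.5000]
Step 2: x=[2.3438 6.3281] v=[-1.6250 0.8125]
Step 3: x=[1.9336 6.5332] v=[-1.6407 0.8204]
Step 4: x=[1.6733 6.6634] v=[-1.0411 0.5206]
Max displacement = 2.3267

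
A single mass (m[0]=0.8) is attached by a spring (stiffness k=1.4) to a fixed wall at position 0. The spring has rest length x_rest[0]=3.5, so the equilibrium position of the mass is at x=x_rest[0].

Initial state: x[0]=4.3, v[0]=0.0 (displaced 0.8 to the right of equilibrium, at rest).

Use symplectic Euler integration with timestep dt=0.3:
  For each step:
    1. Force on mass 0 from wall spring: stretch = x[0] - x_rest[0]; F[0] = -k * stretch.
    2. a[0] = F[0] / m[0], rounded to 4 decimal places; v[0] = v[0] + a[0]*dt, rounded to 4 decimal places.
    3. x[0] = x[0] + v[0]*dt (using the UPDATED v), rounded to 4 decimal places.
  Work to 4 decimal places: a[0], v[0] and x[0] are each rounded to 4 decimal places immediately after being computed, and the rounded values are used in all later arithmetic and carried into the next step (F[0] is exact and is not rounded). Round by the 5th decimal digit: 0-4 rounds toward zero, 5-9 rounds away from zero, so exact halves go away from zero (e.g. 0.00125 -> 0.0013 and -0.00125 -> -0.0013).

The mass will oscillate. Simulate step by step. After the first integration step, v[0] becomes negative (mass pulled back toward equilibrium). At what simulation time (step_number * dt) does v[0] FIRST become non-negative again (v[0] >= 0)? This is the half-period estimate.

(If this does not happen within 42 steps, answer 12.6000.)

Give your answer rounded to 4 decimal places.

Answer: 2.4000

Derivation:
Step 0: x=[4.3000] v=[0.0000]
Step 1: x=[4.1740] v=[-0.4200]
Step 2: x=[3.9418] v=[-0.7739]
Step 3: x=[3.6400] v=[-1.0059]
Step 4: x=[3.3162] v=[-1.0794]
Step 5: x=[3.0213] v=[-0.9829]
Step 6: x=[2.8018] v=[-0.7316]
Step 7: x=[2.6923] v=[-0.3650]
Step 8: x=[2.7100] v=[0.0591]
First v>=0 after going negative at step 8, time=2.4000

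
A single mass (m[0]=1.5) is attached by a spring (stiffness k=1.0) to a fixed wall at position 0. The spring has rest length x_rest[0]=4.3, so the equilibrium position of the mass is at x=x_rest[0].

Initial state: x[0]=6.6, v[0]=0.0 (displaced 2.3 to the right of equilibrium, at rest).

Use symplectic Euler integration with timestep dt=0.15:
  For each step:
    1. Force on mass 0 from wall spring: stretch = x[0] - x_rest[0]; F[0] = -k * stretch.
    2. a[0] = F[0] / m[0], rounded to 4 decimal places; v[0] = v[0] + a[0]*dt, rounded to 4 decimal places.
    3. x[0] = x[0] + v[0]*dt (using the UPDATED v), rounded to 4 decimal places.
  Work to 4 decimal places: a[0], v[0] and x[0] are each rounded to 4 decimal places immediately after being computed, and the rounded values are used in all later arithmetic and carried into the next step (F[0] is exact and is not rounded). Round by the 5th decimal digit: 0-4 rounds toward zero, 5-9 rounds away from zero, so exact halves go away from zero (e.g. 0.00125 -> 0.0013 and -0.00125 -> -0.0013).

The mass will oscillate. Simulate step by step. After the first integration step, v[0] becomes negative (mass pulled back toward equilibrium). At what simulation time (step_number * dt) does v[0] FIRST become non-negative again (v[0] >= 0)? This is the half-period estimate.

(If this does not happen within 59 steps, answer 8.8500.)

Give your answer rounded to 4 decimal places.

Answer: 3.9000

Derivation:
Step 0: x=[6.6000] v=[0.0000]
Step 1: x=[6.5655] v=[-0.2300]
Step 2: x=[6.4970] v=[-0.4565]
Step 3: x=[6.3956] v=[-0.6762]
Step 4: x=[6.2627] v=[-0.8858]
Step 5: x=[6.1004] v=[-1.0821]
Step 6: x=[5.9111] v=[-1.2621]
Step 7: x=[5.6976] v=[-1.4232]
Step 8: x=[5.4632] v=[-1.5630]
Step 9: x=[5.2113] v=[-1.6793]
Step 10: x=[4.9457] v=[-1.7704]
Step 11: x=[4.6705] v=[-1.8350]
Step 12: x=[4.3897] v=[-1.8721]
Step 13: x=[4.1075] v=[-1.8811]
Step 14: x=[3.8282] v=[-1.8619]
Step 15: x=[3.5560] v=[-1.8147]
Step 16: x=[3.2950] v=[-1.7403]
Step 17: x=[3.0490] v=[-1.6398]
Step 18: x=[2.8218] v=[-1.5147]
Step 19: x=[2.6168] v=[-1.3669]
Step 20: x=[2.4370] v=[-1.1986]
Step 21: x=[2.2852] v=[-1.0123]
Step 22: x=[2.1636] v=[-0.8108]
Step 23: x=[2.0740] v=[-0.5972]
Step 24: x=[2.0178] v=[-0.3746]
Step 25: x=[1.9958] v=[-0.1464]
Step 26: x=[2.0084] v=[0.0840]
First v>=0 after going negative at step 26, time=3.9000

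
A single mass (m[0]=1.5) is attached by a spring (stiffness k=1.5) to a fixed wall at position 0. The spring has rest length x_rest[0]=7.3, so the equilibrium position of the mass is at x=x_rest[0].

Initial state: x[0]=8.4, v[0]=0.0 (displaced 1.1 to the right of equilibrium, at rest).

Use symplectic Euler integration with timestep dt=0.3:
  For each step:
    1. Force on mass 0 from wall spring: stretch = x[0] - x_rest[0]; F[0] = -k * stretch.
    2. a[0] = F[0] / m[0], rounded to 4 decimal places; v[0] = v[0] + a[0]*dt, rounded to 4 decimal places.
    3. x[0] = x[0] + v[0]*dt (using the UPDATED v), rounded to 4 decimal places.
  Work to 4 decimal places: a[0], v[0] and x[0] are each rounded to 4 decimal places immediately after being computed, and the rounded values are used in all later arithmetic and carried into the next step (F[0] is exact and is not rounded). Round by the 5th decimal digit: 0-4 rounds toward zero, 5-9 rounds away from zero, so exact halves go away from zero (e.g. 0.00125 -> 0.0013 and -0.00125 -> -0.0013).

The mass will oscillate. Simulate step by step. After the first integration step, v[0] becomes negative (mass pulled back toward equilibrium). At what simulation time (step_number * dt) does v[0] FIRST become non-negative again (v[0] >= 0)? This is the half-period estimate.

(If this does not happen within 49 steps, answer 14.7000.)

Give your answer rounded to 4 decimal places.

Step 0: x=[8.4000] v=[0.0000]
Step 1: x=[8.3010] v=[-0.3300]
Step 2: x=[8.1119] v=[-0.6303]
Step 3: x=[7.8497] v=[-0.8739]
Step 4: x=[7.5381] v=[-1.0388]
Step 5: x=[7.2050] v=[-1.1102]
Step 6: x=[6.8805] v=[-1.0817]
Step 7: x=[6.5937] v=[-0.9559]
Step 8: x=[6.3705] v=[-0.7440]
Step 9: x=[6.2309] v=[-0.4652]
Step 10: x=[6.1876] v=[-0.1445]
Step 11: x=[6.2444] v=[0.1892]
First v>=0 after going negative at step 11, time=3.3000

Answer: 3.3000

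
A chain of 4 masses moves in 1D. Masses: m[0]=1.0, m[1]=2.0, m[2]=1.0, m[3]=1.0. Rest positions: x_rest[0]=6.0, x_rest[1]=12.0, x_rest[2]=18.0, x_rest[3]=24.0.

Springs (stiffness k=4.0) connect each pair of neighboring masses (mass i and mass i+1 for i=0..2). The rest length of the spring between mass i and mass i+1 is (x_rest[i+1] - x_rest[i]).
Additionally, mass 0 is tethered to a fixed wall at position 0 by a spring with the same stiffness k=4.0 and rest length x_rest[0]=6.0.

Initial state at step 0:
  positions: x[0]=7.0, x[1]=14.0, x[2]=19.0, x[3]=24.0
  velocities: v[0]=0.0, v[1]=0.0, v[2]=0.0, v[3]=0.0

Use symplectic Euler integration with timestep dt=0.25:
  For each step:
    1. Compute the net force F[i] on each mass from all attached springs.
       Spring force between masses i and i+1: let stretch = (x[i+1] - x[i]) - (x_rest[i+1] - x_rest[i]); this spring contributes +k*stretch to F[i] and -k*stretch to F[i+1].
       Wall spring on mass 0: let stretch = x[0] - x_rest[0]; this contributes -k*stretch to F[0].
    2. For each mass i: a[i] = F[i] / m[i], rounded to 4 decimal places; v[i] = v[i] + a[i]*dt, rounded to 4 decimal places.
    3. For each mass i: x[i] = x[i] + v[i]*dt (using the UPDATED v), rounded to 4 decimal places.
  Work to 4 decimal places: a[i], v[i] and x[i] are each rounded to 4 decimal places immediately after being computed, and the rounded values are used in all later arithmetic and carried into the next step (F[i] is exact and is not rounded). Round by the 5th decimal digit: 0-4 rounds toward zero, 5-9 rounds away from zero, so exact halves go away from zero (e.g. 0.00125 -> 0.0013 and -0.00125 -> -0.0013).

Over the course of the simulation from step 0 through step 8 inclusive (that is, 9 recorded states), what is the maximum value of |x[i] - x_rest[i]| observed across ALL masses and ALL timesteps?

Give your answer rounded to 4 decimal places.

Step 0: x=[7.0000 14.0000 19.0000 24.0000] v=[0.0000 0.0000 0.0000 0.0000]
Step 1: x=[7.0000 13.7500 19.0000 24.2500] v=[0.0000 -1.0000 0.0000 1.0000]
Step 2: x=[6.9375 13.3125 19.0000 24.6875] v=[-0.2500 -1.7500 0.0000 1.7500]
Step 3: x=[6.7344 12.7891 19.0000 25.2031] v=[-0.8125 -2.0938 0.0000 2.0625]
Step 4: x=[6.3614 12.2852 18.9981 25.6680] v=[-1.4922 -2.0157 -0.0078 1.8594]
Step 5: x=[5.8790 11.8799 18.9854 25.9654] v=[-1.9298 -1.6212 -0.0508 1.1895]
Step 6: x=[5.4270 11.6127 18.9413 26.0178] v=[-1.8079 -1.0689 -0.1763 0.2095]
Step 7: x=[5.1647 11.4883 18.8342 25.8011] v=[-1.0492 -0.4975 -0.4284 -0.8670]
Step 8: x=[5.1921 11.4917 18.6324 25.3426] v=[0.1097 0.0137 -0.8074 -1.8339]
Max displacement = 2.0178

Answer: 2.0178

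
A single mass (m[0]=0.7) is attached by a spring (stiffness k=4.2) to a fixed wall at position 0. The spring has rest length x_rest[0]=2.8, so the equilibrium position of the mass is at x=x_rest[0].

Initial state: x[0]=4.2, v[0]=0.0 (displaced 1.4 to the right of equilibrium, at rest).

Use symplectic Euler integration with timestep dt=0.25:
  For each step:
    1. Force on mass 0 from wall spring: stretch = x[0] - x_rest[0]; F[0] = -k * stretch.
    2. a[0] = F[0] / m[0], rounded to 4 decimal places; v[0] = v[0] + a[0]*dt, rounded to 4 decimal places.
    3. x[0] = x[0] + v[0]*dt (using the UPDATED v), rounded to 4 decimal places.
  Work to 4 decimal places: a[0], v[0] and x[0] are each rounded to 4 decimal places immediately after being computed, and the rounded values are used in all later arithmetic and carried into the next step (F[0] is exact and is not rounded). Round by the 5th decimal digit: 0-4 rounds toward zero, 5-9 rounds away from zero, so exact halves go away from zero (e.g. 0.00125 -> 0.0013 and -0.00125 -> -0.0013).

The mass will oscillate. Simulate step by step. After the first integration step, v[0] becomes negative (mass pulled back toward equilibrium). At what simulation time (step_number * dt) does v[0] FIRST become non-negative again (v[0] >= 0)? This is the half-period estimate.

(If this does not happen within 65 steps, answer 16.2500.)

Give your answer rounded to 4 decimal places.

Answer: 1.5000

Derivation:
Step 0: x=[4.2000] v=[0.0000]
Step 1: x=[3.6750] v=[-2.1000]
Step 2: x=[2.8219] v=[-3.4125]
Step 3: x=[1.9606] v=[-3.4454]
Step 4: x=[1.4140] v=[-2.1863]
Step 5: x=[1.3872] v=[-0.1073]
Step 6: x=[1.8902] v=[2.0119]
First v>=0 after going negative at step 6, time=1.5000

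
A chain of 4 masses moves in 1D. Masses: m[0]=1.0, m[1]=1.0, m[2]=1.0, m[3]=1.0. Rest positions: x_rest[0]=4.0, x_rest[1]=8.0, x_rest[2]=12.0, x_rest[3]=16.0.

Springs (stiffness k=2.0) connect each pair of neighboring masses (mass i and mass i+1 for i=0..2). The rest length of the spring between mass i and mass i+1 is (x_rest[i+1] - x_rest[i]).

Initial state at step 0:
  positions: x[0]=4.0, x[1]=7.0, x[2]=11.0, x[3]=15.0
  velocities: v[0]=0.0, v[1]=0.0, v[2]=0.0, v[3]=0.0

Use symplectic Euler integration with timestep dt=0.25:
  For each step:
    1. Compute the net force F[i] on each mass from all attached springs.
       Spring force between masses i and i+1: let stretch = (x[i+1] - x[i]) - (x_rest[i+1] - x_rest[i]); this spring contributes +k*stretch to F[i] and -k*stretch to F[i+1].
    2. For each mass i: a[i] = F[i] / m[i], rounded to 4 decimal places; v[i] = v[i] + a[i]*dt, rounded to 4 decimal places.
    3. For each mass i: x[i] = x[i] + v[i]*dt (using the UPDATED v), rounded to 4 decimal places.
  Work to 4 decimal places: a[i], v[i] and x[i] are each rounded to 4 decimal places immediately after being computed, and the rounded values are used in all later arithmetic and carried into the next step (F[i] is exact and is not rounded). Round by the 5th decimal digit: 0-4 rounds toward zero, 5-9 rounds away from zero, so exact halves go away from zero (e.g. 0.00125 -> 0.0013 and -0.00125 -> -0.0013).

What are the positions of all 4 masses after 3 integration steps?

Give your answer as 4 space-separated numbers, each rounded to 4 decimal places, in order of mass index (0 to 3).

Answer: 3.3965 7.5332 11.0684 15.0020

Derivation:
Step 0: x=[4.0000 7.0000 11.0000 15.0000] v=[0.0000 0.0000 0.0000 0.0000]
Step 1: x=[3.8750 7.1250 11.0000 15.0000] v=[-0.5000 0.5000 0.0000 0.0000]
Step 2: x=[3.6563 7.3281 11.0156 15.0000] v=[-0.8750 0.8125 0.0625 0.0000]
Step 3: x=[3.3965 7.5332 11.0684 15.0020] v=[-1.0391 0.8204 0.2110 0.0078]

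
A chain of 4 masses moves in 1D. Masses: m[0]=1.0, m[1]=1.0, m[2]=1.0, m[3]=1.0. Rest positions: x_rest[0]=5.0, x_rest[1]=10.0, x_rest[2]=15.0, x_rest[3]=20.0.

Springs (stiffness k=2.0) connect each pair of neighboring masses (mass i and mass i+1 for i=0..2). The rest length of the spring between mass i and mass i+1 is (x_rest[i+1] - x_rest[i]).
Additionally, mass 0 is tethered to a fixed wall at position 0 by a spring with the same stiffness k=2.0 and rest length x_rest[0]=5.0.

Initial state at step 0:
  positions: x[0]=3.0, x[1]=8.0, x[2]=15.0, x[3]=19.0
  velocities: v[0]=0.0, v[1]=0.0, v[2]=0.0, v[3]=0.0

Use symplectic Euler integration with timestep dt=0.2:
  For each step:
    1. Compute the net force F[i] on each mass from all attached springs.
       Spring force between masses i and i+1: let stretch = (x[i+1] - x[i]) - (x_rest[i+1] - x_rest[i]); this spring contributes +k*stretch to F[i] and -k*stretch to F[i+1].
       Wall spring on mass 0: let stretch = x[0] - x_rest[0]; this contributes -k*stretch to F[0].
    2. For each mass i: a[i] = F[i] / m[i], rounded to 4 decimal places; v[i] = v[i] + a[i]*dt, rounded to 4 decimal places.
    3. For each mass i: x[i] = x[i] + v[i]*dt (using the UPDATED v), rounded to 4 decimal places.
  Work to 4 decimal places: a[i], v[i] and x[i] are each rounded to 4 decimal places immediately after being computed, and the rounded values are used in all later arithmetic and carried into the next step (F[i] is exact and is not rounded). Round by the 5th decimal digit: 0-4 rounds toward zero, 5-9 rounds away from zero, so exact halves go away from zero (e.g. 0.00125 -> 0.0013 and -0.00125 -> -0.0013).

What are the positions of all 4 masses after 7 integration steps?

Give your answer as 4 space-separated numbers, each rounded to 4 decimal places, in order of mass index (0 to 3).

Step 0: x=[3.0000 8.0000 15.0000 19.0000] v=[0.0000 0.0000 0.0000 0.0000]
Step 1: x=[3.1600 8.1600 14.7600 19.0800] v=[0.8000 0.8000 -1.2000 0.4000]
Step 2: x=[3.4672 8.4480 14.3376 19.2144] v=[1.5360 1.4400 -2.1120 0.6720]
Step 3: x=[3.8955 8.8087 13.8342 19.3587] v=[2.1414 1.8035 -2.5171 0.7213]
Step 4: x=[4.4052 9.1784 13.3707 19.4610] v=[2.5485 1.8484 -2.3175 0.5115]
Step 5: x=[4.9443 9.5016 13.0590 19.4761] v=[2.6957 1.6160 -1.5583 0.0754]
Step 6: x=[5.4525 9.7448 12.9761 19.3778] v=[2.5409 1.2160 -0.4144 -0.4914]
Step 7: x=[5.8679 9.9031 13.1469 19.1674] v=[2.0768 0.7916 0.8538 -1.0521]

Answer: 5.8679 9.9031 13.1469 19.1674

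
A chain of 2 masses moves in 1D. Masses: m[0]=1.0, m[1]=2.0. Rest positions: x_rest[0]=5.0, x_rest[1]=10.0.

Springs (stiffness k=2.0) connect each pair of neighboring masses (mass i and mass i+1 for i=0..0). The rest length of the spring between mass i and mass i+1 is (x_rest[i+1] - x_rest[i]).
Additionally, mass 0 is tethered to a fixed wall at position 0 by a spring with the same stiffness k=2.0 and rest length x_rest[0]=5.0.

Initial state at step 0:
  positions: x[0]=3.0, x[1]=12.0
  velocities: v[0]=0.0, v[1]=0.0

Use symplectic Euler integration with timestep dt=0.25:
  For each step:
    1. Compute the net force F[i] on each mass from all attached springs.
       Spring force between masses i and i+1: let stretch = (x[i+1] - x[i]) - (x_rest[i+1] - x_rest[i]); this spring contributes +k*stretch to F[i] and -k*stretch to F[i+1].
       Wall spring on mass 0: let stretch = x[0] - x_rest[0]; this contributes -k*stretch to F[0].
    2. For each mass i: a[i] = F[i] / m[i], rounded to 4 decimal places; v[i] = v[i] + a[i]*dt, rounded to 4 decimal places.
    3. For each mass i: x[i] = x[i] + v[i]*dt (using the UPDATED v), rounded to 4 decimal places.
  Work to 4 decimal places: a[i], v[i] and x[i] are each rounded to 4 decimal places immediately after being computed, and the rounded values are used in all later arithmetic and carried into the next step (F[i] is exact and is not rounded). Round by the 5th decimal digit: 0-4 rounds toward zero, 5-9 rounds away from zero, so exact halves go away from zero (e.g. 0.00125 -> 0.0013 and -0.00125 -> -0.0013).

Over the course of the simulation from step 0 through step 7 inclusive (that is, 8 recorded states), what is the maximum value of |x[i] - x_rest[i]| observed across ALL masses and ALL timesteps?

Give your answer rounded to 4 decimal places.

Step 0: x=[3.0000 12.0000] v=[0.0000 0.0000]
Step 1: x=[3.7500 11.7500] v=[3.0000 -1.0000]
Step 2: x=[5.0313 11.3125] v=[5.1250 -1.7500]
Step 3: x=[6.4688 10.7949] v=[5.7500 -2.0703]
Step 4: x=[7.6385 10.3195] v=[4.6787 -1.9018]
Step 5: x=[8.1885 9.9890] v=[2.2000 -1.3221]
Step 6: x=[7.9400 9.8585] v=[-0.9940 -0.5222]
Step 7: x=[6.9388 9.9206] v=[-4.0048 0.2482]
Max displacement = 3.1885

Answer: 3.1885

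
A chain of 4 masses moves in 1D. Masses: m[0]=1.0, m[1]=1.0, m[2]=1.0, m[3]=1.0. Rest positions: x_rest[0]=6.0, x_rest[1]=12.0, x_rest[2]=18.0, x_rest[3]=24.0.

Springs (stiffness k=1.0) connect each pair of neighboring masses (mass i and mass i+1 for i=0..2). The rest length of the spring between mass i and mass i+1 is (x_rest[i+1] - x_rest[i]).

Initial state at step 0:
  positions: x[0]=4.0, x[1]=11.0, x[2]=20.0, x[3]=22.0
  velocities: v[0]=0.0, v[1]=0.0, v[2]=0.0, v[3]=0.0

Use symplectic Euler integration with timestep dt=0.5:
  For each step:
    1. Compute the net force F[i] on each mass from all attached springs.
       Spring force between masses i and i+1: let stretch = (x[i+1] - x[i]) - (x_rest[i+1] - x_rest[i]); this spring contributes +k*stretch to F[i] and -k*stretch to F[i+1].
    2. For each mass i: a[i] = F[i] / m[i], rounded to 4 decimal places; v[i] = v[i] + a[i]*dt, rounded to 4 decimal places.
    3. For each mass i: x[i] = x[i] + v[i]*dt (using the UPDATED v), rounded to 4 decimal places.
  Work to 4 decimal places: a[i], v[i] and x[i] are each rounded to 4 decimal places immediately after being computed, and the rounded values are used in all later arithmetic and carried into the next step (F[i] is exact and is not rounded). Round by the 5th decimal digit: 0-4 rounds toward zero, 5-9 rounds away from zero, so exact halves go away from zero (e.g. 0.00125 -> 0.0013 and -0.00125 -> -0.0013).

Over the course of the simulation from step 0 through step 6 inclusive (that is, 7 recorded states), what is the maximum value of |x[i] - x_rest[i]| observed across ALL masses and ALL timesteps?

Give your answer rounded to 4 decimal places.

Answer: 3.2031

Derivation:
Step 0: x=[4.0000 11.0000 20.0000 22.0000] v=[0.0000 0.0000 0.0000 0.0000]
Step 1: x=[4.2500 11.5000 18.2500 23.0000] v=[0.5000 1.0000 -3.5000 2.0000]
Step 2: x=[4.8125 11.8750 16.0000 24.3125] v=[1.1250 0.7500 -4.5000 2.6250]
Step 3: x=[5.6407 11.5156 14.7969 25.0469] v=[1.6563 -0.7188 -2.4063 1.4688]
Step 4: x=[6.4376 10.5078 15.3360 24.7188] v=[1.5938 -2.0156 1.0781 -0.6562]
Step 5: x=[6.7521 9.6895 17.0137 23.5450] v=[0.6289 -1.6366 3.3554 -2.3476]
Step 6: x=[6.3009 9.9679 18.4932 22.2384] v=[-0.9024 0.5568 2.9590 -2.6133]
Max displacement = 3.2031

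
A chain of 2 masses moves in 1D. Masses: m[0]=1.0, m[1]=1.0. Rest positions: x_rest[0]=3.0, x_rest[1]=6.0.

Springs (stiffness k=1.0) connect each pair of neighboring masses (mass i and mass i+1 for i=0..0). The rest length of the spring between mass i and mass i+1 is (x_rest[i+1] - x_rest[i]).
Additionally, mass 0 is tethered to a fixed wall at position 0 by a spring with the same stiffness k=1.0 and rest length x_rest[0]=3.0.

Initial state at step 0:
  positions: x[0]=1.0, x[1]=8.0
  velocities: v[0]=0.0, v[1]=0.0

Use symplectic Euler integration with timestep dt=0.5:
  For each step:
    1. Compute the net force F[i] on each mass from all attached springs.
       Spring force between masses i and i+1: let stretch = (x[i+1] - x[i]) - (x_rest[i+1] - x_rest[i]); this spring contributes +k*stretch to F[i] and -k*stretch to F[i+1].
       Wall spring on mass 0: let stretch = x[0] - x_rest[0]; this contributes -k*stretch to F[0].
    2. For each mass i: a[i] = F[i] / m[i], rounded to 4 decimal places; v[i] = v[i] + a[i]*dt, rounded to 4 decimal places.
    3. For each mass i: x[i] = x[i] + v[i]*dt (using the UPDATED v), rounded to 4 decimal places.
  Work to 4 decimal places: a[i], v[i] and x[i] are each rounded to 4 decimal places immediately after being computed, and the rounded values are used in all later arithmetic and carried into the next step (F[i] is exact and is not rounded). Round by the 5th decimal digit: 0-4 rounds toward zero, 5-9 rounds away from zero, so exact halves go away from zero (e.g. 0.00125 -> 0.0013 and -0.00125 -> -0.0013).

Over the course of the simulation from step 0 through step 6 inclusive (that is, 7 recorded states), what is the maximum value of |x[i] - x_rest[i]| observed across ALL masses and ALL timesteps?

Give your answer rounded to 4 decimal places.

Step 0: x=[1.0000 8.0000] v=[0.0000 0.0000]
Step 1: x=[2.5000 7.0000] v=[3.0000 -2.0000]
Step 2: x=[4.5000 5.6250] v=[4.0000 -2.7500]
Step 3: x=[5.6563 4.7188] v=[2.3125 -1.8125]
Step 4: x=[5.1641 4.7970] v=[-0.9844 0.1563]
Step 5: x=[3.2891 5.7170] v=[-3.7500 1.8399]
Step 6: x=[1.1988 6.7800] v=[-4.1806 2.1260]
Max displacement = 2.6563

Answer: 2.6563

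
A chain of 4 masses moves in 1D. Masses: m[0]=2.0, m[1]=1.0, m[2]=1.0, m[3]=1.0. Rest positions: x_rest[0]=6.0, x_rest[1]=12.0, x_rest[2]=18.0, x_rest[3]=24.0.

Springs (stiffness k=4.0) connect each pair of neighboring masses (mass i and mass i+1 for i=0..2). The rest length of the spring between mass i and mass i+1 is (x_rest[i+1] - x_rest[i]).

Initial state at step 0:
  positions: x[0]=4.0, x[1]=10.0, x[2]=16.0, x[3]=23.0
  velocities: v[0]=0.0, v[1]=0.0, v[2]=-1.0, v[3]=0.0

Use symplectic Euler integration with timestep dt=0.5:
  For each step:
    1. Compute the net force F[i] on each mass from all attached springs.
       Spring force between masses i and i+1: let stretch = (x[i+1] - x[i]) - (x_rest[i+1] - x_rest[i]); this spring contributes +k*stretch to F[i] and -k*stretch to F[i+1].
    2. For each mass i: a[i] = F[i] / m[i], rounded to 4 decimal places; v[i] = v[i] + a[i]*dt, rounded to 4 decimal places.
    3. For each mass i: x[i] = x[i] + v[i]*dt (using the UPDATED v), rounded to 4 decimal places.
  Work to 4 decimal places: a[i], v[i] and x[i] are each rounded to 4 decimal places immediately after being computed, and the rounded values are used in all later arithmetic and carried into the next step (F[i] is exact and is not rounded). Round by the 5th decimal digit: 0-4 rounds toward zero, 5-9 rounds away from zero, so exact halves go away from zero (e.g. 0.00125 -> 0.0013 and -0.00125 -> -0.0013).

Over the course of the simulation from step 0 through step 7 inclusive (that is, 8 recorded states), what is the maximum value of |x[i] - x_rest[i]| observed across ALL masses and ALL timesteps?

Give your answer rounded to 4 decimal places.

Answer: 2.7656

Derivation:
Step 0: x=[4.0000 10.0000 16.0000 23.0000] v=[0.0000 0.0000 -1.0000 0.0000]
Step 1: x=[4.0000 10.0000 16.5000 22.0000] v=[0.0000 0.0000 1.0000 -2.0000]
Step 2: x=[4.0000 10.5000 16.0000 21.5000] v=[0.0000 1.0000 -1.0000 -1.0000]
Step 3: x=[4.2500 10.0000 15.5000 21.5000] v=[0.5000 -1.0000 -1.0000 0.0000]
Step 4: x=[4.3750 9.2500 15.5000 21.5000] v=[0.2500 -1.5000 0.0000 0.0000]
Step 5: x=[3.9375 9.8750 15.2500 21.5000] v=[-0.8750 1.2500 -0.5000 0.0000]
Step 6: x=[3.4688 9.9375 15.8750 21.2500] v=[-0.9375 0.1250 1.2500 -0.5000]
Step 7: x=[3.2344 9.4688 15.9375 21.6250] v=[-0.4688 -0.9374 0.1250 0.7500]
Max displacement = 2.7656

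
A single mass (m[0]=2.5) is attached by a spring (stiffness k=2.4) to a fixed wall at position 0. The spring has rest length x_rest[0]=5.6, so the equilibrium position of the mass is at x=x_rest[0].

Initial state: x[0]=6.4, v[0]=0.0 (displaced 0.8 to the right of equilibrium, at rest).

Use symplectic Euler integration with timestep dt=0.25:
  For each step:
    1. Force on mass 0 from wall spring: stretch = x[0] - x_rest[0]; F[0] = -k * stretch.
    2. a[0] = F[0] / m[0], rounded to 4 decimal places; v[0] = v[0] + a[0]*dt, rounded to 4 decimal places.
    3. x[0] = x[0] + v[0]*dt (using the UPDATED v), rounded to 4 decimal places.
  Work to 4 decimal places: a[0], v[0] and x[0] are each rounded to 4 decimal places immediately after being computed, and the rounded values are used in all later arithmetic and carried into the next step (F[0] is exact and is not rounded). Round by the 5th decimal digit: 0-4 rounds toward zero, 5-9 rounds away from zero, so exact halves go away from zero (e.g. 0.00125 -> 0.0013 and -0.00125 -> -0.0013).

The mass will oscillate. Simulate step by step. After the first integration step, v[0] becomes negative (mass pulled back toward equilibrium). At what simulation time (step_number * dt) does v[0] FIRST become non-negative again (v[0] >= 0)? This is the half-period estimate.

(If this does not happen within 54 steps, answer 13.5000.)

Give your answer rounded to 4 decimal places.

Step 0: x=[6.4000] v=[0.0000]
Step 1: x=[6.3520] v=[-0.1920]
Step 2: x=[6.2589] v=[-0.3725]
Step 3: x=[6.1263] v=[-0.5306]
Step 4: x=[5.9621] v=[-0.6569]
Step 5: x=[5.7762] v=[-0.7438]
Step 6: x=[5.5797] v=[-0.7861]
Step 7: x=[5.3844] v=[-0.7812]
Step 8: x=[5.2020] v=[-0.7295]
Step 9: x=[5.0435] v=[-0.6340]
Step 10: x=[4.9184] v=[-0.5005]
Step 11: x=[4.8342] v=[-0.3369]
Step 12: x=[4.7959] v=[-0.1531]
Step 13: x=[4.8059] v=[0.0399]
First v>=0 after going negative at step 13, time=3.2500

Answer: 3.2500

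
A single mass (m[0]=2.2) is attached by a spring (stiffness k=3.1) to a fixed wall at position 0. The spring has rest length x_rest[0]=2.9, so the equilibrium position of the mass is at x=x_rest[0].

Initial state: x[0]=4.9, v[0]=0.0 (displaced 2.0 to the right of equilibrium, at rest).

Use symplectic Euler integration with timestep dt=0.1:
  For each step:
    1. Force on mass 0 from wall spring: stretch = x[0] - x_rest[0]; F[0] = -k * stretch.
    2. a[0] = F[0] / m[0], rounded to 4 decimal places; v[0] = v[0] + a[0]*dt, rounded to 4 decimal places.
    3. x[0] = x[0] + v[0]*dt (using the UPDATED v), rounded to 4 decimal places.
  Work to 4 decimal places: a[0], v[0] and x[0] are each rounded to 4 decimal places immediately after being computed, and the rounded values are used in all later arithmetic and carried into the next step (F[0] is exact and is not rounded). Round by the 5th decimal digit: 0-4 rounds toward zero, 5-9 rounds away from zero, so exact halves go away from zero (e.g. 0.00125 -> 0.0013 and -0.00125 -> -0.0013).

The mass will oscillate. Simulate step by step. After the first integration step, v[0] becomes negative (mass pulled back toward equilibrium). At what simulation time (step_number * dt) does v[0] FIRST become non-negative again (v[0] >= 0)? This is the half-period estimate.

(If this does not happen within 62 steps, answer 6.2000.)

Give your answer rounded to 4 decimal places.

Answer: 2.7000

Derivation:
Step 0: x=[4.9000] v=[0.0000]
Step 1: x=[4.8718] v=[-0.2818]
Step 2: x=[4.8158] v=[-0.5596]
Step 3: x=[4.7328] v=[-0.8296]
Step 4: x=[4.6240] v=[-1.0879]
Step 5: x=[4.4909] v=[-1.3308]
Step 6: x=[4.3354] v=[-1.5550]
Step 7: x=[4.1597] v=[-1.7573]
Step 8: x=[3.9662] v=[-1.9348]
Step 9: x=[3.7577] v=[-2.0850]
Step 10: x=[3.5371] v=[-2.2059]
Step 11: x=[3.3075] v=[-2.2957]
Step 12: x=[3.0722] v=[-2.3531]
Step 13: x=[2.8345] v=[-2.3774]
Step 14: x=[2.5977] v=[-2.3682]
Step 15: x=[2.3651] v=[-2.3256]
Step 16: x=[2.1401] v=[-2.2502]
Step 17: x=[1.9258] v=[-2.1431]
Step 18: x=[1.7252] v=[-2.0058]
Step 19: x=[1.5412] v=[-1.8403]
Step 20: x=[1.3763] v=[-1.6488]
Step 21: x=[1.2329] v=[-1.4341]
Step 22: x=[1.1130] v=[-1.1992]
Step 23: x=[1.0183] v=[-0.9474]
Step 24: x=[0.9501] v=[-0.6823]
Step 25: x=[0.9094] v=[-0.4075]
Step 26: x=[0.8967] v=[-0.1270]
Step 27: x=[0.9122] v=[0.1553]
First v>=0 after going negative at step 27, time=2.7000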